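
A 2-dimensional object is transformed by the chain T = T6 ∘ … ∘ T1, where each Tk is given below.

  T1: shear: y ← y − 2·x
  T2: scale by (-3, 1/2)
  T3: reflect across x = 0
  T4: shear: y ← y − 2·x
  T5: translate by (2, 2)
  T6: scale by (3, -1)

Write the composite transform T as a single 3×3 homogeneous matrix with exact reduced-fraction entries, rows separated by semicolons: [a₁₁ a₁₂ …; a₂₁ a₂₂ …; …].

T1 = [1 0 0; -2 1 0; 0 0 1]
T2·T1 = [-3 0 0; -1 1/2 0; 0 0 1]
T3·…·T1 = [3 0 0; -1 1/2 0; 0 0 1]
T4·…·T1 = [3 0 0; -7 1/2 0; 0 0 1]
T5·…·T1 = [3 0 2; -7 1/2 2; 0 0 1]
T6·…·T1 = [9 0 6; 7 -1/2 -2; 0 0 1]

T = [9 0 6; 7 -1/2 -2; 0 0 1]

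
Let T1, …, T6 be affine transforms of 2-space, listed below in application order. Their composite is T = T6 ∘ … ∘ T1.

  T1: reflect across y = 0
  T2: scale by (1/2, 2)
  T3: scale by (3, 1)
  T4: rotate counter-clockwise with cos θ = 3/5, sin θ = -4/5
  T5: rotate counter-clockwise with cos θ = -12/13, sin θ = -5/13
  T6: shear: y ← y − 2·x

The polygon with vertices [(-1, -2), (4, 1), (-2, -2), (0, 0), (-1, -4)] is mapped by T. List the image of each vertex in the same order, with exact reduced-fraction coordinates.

T1 reflect across y = 0: (-1, -2) → (-1, 2); (4, 1) → (4, -1); (-2, -2) → (-2, 2); (0, 0) → (0, 0); (-1, -4) → (-1, 4)
T2 scale by (1/2, 2): (-1, 2) → (-1/2, 4); (4, -1) → (2, -2); (-2, 2) → (-1, 4); (0, 0) → (0, 0); (-1, 4) → (-1/2, 8)
T3 scale by (3, 1): (-1/2, 4) → (-3/2, 4); (2, -2) → (6, -2); (-1, 4) → (-3, 4); (0, 0) → (0, 0); (-1/2, 8) → (-3/2, 8)
T4 rotate counter-clockwise with cos θ = 3/5, sin θ = -4/5: (-3/2, 4) → (23/10, 18/5); (6, -2) → (2, -6); (-3, 4) → (7/5, 24/5); (0, 0) → (0, 0); (-3/2, 8) → (11/2, 6)
T5 rotate counter-clockwise with cos θ = -12/13, sin θ = -5/13: (23/10, 18/5) → (-48/65, -547/130); (2, -6) → (-54/13, 62/13); (7/5, 24/5) → (36/65, -323/65); (0, 0) → (0, 0); (11/2, 6) → (-36/13, -199/26)
T6 shear: y ← y − 2·x: (-48/65, -547/130) → (-48/65, -71/26); (-54/13, 62/13) → (-54/13, 170/13); (36/65, -323/65) → (36/65, -79/13); (0, 0) → (0, 0); (-36/13, -199/26) → (-36/13, -55/26)

image vertices: (-48/65, -71/26), (-54/13, 170/13), (36/65, -79/13), (0, 0), (-36/13, -55/26)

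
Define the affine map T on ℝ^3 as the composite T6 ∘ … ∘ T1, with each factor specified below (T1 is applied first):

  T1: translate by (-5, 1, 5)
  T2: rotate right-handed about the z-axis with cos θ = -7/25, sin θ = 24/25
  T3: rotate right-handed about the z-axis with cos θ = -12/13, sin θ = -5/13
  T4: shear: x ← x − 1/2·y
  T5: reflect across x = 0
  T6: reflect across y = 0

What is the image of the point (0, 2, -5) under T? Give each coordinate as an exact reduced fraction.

T1 translate by (-5, 1, 5): (0, 2, -5) → (-5, 3, 0)
T2 rotate right-handed about the z-axis with cos θ = -7/25, sin θ = 24/25: (-5, 3, 0) → (-37/25, -141/25, 0)
T3 rotate right-handed about the z-axis with cos θ = -12/13, sin θ = -5/13: (-37/25, -141/25, 0) → (-261/325, 1877/325, 0)
T4 shear: x ← x − 1/2·y: (-261/325, 1877/325, 0) → (-2399/650, 1877/325, 0)
T5 reflect across x = 0: (-2399/650, 1877/325, 0) → (2399/650, 1877/325, 0)
T6 reflect across y = 0: (2399/650, 1877/325, 0) → (2399/650, -1877/325, 0)

T(p) = (2399/650, -1877/325, 0)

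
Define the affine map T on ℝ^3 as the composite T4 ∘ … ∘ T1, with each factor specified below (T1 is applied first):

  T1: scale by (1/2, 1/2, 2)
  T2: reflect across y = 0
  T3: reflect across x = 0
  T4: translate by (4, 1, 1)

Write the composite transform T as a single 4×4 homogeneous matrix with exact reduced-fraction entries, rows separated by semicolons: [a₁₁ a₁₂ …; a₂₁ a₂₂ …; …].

T = [-1/2 0 0 4; 0 -1/2 0 1; 0 0 2 1; 0 0 0 1]

T1 = [1/2 0 0 0; 0 1/2 0 0; 0 0 2 0; 0 0 0 1]
T2·T1 = [1/2 0 0 0; 0 -1/2 0 0; 0 0 2 0; 0 0 0 1]
T3·…·T1 = [-1/2 0 0 0; 0 -1/2 0 0; 0 0 2 0; 0 0 0 1]
T4·…·T1 = [-1/2 0 0 4; 0 -1/2 0 1; 0 0 2 1; 0 0 0 1]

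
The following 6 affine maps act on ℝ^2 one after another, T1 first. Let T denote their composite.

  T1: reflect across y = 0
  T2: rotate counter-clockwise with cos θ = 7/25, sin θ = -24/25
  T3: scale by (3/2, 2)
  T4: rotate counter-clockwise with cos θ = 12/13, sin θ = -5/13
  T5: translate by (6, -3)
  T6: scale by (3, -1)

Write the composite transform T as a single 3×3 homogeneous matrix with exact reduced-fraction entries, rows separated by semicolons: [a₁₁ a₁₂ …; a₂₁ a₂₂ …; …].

T = [-342/325 -1506/325 18; 1257/650 -12/325 3; 0 0 1]

T1 = [1 0 0; 0 -1 0; 0 0 1]
T2·T1 = [7/25 -24/25 0; -24/25 -7/25 0; 0 0 1]
T3·…·T1 = [21/50 -36/25 0; -48/25 -14/25 0; 0 0 1]
T4·…·T1 = [-114/325 -502/325 0; -1257/650 12/325 0; 0 0 1]
T5·…·T1 = [-114/325 -502/325 6; -1257/650 12/325 -3; 0 0 1]
T6·…·T1 = [-342/325 -1506/325 18; 1257/650 -12/325 3; 0 0 1]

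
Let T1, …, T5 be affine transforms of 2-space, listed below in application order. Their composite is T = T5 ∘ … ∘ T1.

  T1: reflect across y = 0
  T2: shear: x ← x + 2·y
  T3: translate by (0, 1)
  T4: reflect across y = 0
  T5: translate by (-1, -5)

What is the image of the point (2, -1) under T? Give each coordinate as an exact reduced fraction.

T1 reflect across y = 0: (2, -1) → (2, 1)
T2 shear: x ← x + 2·y: (2, 1) → (4, 1)
T3 translate by (0, 1): (4, 1) → (4, 2)
T4 reflect across y = 0: (4, 2) → (4, -2)
T5 translate by (-1, -5): (4, -2) → (3, -7)

T(p) = (3, -7)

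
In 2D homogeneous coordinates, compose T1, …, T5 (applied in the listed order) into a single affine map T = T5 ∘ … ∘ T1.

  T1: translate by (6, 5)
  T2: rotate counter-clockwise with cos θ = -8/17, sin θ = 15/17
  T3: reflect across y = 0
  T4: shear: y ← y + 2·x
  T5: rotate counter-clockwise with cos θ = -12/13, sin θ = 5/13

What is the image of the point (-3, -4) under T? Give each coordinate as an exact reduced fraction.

T(p) = (1043/221, 1185/221)

T1 translate by (6, 5): (-3, -4) → (3, 1)
T2 rotate counter-clockwise with cos θ = -8/17, sin θ = 15/17: (3, 1) → (-39/17, 37/17)
T3 reflect across y = 0: (-39/17, 37/17) → (-39/17, -37/17)
T4 shear: y ← y + 2·x: (-39/17, -37/17) → (-39/17, -115/17)
T5 rotate counter-clockwise with cos θ = -12/13, sin θ = 5/13: (-39/17, -115/17) → (1043/221, 1185/221)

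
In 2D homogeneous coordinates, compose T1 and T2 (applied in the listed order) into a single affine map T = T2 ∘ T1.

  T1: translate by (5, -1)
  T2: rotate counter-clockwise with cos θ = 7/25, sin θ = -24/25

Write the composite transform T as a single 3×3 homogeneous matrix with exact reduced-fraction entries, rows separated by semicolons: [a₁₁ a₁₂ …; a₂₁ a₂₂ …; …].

T1 = [1 0 5; 0 1 -1; 0 0 1]
T2·T1 = [7/25 24/25 11/25; -24/25 7/25 -127/25; 0 0 1]

T = [7/25 24/25 11/25; -24/25 7/25 -127/25; 0 0 1]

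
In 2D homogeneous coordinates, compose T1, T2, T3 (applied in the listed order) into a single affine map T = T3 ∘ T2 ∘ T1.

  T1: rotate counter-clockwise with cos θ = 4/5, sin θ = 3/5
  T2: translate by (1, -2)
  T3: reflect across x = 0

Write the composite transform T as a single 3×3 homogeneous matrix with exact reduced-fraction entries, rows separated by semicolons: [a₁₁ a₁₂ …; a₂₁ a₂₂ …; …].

T = [-4/5 3/5 -1; 3/5 4/5 -2; 0 0 1]

T1 = [4/5 -3/5 0; 3/5 4/5 0; 0 0 1]
T2·T1 = [4/5 -3/5 1; 3/5 4/5 -2; 0 0 1]
T3·…·T1 = [-4/5 3/5 -1; 3/5 4/5 -2; 0 0 1]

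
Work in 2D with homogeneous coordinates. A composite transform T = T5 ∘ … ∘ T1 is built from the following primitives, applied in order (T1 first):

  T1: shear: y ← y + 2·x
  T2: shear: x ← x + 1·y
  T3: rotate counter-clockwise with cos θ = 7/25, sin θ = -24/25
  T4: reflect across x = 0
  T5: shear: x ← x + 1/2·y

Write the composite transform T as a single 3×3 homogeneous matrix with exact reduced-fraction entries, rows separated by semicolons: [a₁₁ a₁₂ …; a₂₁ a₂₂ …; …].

T1 = [1 0 0; 2 1 0; 0 0 1]
T2·T1 = [3 1 0; 2 1 0; 0 0 1]
T3·…·T1 = [69/25 31/25 0; -58/25 -17/25 0; 0 0 1]
T4·…·T1 = [-69/25 -31/25 0; -58/25 -17/25 0; 0 0 1]
T5·…·T1 = [-98/25 -79/50 0; -58/25 -17/25 0; 0 0 1]

T = [-98/25 -79/50 0; -58/25 -17/25 0; 0 0 1]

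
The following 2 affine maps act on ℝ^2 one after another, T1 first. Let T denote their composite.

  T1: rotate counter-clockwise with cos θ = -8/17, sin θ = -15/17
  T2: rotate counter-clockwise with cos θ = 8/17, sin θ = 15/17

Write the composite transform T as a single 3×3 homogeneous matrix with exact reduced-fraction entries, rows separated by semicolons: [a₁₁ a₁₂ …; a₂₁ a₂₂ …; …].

T1 = [-8/17 15/17 0; -15/17 -8/17 0; 0 0 1]
T2·T1 = [161/289 240/289 0; -240/289 161/289 0; 0 0 1]

T = [161/289 240/289 0; -240/289 161/289 0; 0 0 1]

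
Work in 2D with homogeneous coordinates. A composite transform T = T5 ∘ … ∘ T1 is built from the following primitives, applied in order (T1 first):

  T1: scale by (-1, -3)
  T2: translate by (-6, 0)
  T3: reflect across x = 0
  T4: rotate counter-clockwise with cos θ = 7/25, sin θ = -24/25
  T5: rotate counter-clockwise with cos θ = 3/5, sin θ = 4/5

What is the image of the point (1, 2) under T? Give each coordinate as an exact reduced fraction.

T1 scale by (-1, -3): (1, 2) → (-1, -6)
T2 translate by (-6, 0): (-1, -6) → (-7, -6)
T3 reflect across x = 0: (-7, -6) → (7, -6)
T4 rotate counter-clockwise with cos θ = 7/25, sin θ = -24/25: (7, -6) → (-19/5, -42/5)
T5 rotate counter-clockwise with cos θ = 3/5, sin θ = 4/5: (-19/5, -42/5) → (111/25, -202/25)

T(p) = (111/25, -202/25)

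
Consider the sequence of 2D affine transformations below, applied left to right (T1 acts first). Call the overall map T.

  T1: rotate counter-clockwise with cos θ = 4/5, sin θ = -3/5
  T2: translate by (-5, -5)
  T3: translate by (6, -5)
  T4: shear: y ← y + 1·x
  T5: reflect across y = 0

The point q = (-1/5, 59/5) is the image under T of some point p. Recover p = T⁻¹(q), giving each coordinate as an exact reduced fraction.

p = (0, -2)

T1 = [4/5 3/5 0; -3/5 4/5 0; 0 0 1]
T2·T1 = [4/5 3/5 -5; -3/5 4/5 -5; 0 0 1]
T3·…·T1 = [4/5 3/5 1; -3/5 4/5 -10; 0 0 1]
T4·…·T1 = [4/5 3/5 1; 1/5 7/5 -9; 0 0 1]
T5·…·T1 = [4/5 3/5 1; -1/5 -7/5 9; 0 0 1]
det M = -1; M⁻¹ = [7/5 3/5 -34/5; -1/5 -4/5 37/5; 0 0 1]
M⁻¹ · (-1/5, 59/5)ᵀ = (0, -2)ᵀ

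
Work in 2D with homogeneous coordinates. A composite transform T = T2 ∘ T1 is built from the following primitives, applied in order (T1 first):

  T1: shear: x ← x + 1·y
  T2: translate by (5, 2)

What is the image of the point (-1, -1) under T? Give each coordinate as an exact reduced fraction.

T1 shear: x ← x + 1·y: (-1, -1) → (-2, -1)
T2 translate by (5, 2): (-2, -1) → (3, 1)

T(p) = (3, 1)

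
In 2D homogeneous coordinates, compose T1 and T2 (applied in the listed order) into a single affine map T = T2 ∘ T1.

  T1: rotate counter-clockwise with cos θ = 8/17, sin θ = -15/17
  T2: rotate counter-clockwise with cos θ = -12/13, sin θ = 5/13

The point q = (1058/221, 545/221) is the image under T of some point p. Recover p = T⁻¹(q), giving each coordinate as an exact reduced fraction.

p = (2, -5)

T1 = [8/17 15/17 0; -15/17 8/17 0; 0 0 1]
T2·T1 = [-21/221 -220/221 0; 220/221 -21/221 0; 0 0 1]
det M = 1; M⁻¹ = [-21/221 220/221 0; -220/221 -21/221 0; 0 0 1]
M⁻¹ · (1058/221, 545/221)ᵀ = (2, -5)ᵀ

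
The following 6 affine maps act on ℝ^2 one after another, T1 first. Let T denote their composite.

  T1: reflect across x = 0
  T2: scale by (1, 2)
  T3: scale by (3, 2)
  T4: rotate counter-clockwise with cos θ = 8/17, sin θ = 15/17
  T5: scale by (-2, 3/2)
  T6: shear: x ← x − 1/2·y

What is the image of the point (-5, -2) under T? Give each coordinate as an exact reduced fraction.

T(p) = (-2403/68, 483/34)

T1 reflect across x = 0: (-5, -2) → (5, -2)
T2 scale by (1, 2): (5, -2) → (5, -4)
T3 scale by (3, 2): (5, -4) → (15, -8)
T4 rotate counter-clockwise with cos θ = 8/17, sin θ = 15/17: (15, -8) → (240/17, 161/17)
T5 scale by (-2, 3/2): (240/17, 161/17) → (-480/17, 483/34)
T6 shear: x ← x − 1/2·y: (-480/17, 483/34) → (-2403/68, 483/34)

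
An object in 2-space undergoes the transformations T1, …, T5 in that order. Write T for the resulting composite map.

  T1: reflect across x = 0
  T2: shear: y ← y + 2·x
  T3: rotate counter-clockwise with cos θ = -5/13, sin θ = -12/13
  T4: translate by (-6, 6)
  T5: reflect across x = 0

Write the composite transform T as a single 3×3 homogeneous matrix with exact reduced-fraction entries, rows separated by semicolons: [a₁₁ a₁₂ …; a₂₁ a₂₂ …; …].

T1 = [-1 0 0; 0 1 0; 0 0 1]
T2·T1 = [-1 0 0; -2 1 0; 0 0 1]
T3·…·T1 = [-19/13 12/13 0; 22/13 -5/13 0; 0 0 1]
T4·…·T1 = [-19/13 12/13 -6; 22/13 -5/13 6; 0 0 1]
T5·…·T1 = [19/13 -12/13 6; 22/13 -5/13 6; 0 0 1]

T = [19/13 -12/13 6; 22/13 -5/13 6; 0 0 1]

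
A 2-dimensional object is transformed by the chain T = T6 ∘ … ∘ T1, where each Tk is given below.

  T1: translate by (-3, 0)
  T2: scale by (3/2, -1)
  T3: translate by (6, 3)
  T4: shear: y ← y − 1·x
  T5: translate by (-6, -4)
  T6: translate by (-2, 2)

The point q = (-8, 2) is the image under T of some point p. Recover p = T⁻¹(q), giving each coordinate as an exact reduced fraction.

T1 = [1 0 -3; 0 1 0; 0 0 1]
T2·T1 = [3/2 0 -9/2; 0 -1 0; 0 0 1]
T3·…·T1 = [3/2 0 3/2; 0 -1 3; 0 0 1]
T4·…·T1 = [3/2 0 3/2; -3/2 -1 3/2; 0 0 1]
T5·…·T1 = [3/2 0 -9/2; -3/2 -1 -5/2; 0 0 1]
T6·…·T1 = [3/2 0 -13/2; -3/2 -1 -1/2; 0 0 1]
det M = -3/2; M⁻¹ = [2/3 0 13/3; -1 -1 -7; 0 0 1]
M⁻¹ · (-8, 2)ᵀ = (-1, -1)ᵀ

p = (-1, -1)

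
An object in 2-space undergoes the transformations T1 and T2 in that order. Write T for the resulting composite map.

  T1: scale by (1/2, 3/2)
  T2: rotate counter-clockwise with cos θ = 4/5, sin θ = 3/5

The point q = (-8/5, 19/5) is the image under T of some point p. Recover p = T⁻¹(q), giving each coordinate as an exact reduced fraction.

p = (2, 8/3)

T1 = [1/2 0 0; 0 3/2 0; 0 0 1]
T2·T1 = [2/5 -9/10 0; 3/10 6/5 0; 0 0 1]
det M = 3/4; M⁻¹ = [8/5 6/5 0; -2/5 8/15 0; 0 0 1]
M⁻¹ · (-8/5, 19/5)ᵀ = (2, 8/3)ᵀ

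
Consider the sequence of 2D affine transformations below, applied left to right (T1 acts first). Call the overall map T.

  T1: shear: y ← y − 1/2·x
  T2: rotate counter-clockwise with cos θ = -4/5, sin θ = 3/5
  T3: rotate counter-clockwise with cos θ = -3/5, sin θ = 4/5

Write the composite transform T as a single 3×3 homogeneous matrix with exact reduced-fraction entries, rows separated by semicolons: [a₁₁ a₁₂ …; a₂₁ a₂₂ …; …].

T1 = [1 0 0; -1/2 1 0; 0 0 1]
T2·T1 = [-1/2 -3/5 0; 1 -4/5 0; 0 0 1]
T3·…·T1 = [-1/2 1 0; -1 0 0; 0 0 1]

T = [-1/2 1 0; -1 0 0; 0 0 1]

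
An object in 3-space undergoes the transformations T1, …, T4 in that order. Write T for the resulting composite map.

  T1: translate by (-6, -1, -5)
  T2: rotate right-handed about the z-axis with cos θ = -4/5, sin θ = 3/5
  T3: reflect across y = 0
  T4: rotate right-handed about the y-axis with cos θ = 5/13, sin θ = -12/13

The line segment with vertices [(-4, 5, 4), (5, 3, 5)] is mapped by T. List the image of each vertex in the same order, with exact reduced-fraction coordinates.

T1 translate by (-6, -1, -5): (-4, 5, 4) → (-10, 4, -1); (5, 3, 5) → (-1, 2, 0)
T2 rotate right-handed about the z-axis with cos θ = -4/5, sin θ = 3/5: (-10, 4, -1) → (28/5, -46/5, -1); (-1, 2, 0) → (-2/5, -11/5, 0)
T3 reflect across y = 0: (28/5, -46/5, -1) → (28/5, 46/5, -1); (-2/5, -11/5, 0) → (-2/5, 11/5, 0)
T4 rotate right-handed about the y-axis with cos θ = 5/13, sin θ = -12/13: (28/5, 46/5, -1) → (40/13, 46/5, 311/65); (-2/5, 11/5, 0) → (-2/13, 11/5, -24/65)

image vertices: (40/13, 46/5, 311/65), (-2/13, 11/5, -24/65)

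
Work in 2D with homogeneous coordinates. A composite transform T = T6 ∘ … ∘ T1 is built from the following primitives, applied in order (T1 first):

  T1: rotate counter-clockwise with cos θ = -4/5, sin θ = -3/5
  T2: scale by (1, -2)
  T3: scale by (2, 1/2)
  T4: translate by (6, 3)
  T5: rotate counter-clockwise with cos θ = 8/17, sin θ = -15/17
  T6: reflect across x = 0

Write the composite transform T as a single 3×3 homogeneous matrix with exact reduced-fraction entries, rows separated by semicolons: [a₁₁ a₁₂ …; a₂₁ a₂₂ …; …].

T = [19/85 -108/85 -93/17; 144/85 -58/85 -66/17; 0 0 1]

T1 = [-4/5 3/5 0; -3/5 -4/5 0; 0 0 1]
T2·T1 = [-4/5 3/5 0; 6/5 8/5 0; 0 0 1]
T3·…·T1 = [-8/5 6/5 0; 3/5 4/5 0; 0 0 1]
T4·…·T1 = [-8/5 6/5 6; 3/5 4/5 3; 0 0 1]
T5·…·T1 = [-19/85 108/85 93/17; 144/85 -58/85 -66/17; 0 0 1]
T6·…·T1 = [19/85 -108/85 -93/17; 144/85 -58/85 -66/17; 0 0 1]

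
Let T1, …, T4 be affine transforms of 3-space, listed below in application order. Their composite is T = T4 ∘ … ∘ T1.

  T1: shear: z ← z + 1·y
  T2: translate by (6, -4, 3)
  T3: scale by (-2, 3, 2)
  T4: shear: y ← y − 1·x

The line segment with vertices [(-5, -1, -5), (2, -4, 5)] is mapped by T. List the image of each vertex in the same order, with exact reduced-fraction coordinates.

image vertices: (-2, -13, -6), (-16, -8, 8)

T1 shear: z ← z + 1·y: (-5, -1, -5) → (-5, -1, -6); (2, -4, 5) → (2, -4, 1)
T2 translate by (6, -4, 3): (-5, -1, -6) → (1, -5, -3); (2, -4, 1) → (8, -8, 4)
T3 scale by (-2, 3, 2): (1, -5, -3) → (-2, -15, -6); (8, -8, 4) → (-16, -24, 8)
T4 shear: y ← y − 1·x: (-2, -15, -6) → (-2, -13, -6); (-16, -24, 8) → (-16, -8, 8)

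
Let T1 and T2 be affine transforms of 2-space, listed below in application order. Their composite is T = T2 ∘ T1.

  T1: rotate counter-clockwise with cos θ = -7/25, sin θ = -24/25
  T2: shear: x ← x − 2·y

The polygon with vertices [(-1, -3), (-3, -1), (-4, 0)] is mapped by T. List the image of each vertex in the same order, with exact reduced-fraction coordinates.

T1 rotate counter-clockwise with cos θ = -7/25, sin θ = -24/25: (-1, -3) → (-13/5, 9/5); (-3, -1) → (-3/25, 79/25); (-4, 0) → (28/25, 96/25)
T2 shear: x ← x − 2·y: (-13/5, 9/5) → (-31/5, 9/5); (-3/25, 79/25) → (-161/25, 79/25); (28/25, 96/25) → (-164/25, 96/25)

image vertices: (-31/5, 9/5), (-161/25, 79/25), (-164/25, 96/25)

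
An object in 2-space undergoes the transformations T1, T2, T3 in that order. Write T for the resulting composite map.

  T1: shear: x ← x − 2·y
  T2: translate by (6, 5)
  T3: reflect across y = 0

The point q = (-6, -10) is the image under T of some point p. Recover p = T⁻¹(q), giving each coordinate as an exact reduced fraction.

T1 = [1 -2 0; 0 1 0; 0 0 1]
T2·T1 = [1 -2 6; 0 1 5; 0 0 1]
T3·…·T1 = [1 -2 6; 0 -1 -5; 0 0 1]
det M = -1; M⁻¹ = [1 -2 -16; 0 -1 -5; 0 0 1]
M⁻¹ · (-6, -10)ᵀ = (-2, 5)ᵀ

p = (-2, 5)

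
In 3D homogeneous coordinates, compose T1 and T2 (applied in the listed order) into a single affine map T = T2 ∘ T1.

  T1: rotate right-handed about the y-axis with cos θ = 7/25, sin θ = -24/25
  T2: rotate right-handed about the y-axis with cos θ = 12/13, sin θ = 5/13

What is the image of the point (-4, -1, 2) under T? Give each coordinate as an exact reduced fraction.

T1 rotate right-handed about the y-axis with cos θ = 7/25, sin θ = -24/25: (-4, -1, 2) → (-76/25, -1, -82/25)
T2 rotate right-handed about the y-axis with cos θ = 12/13, sin θ = 5/13: (-76/25, -1, -82/25) → (-1322/325, -1, -604/325)

T(p) = (-1322/325, -1, -604/325)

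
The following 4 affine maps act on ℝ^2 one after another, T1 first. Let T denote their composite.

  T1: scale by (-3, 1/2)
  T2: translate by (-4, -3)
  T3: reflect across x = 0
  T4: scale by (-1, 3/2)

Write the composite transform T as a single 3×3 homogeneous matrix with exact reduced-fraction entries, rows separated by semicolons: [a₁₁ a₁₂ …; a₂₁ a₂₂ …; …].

T1 = [-3 0 0; 0 1/2 0; 0 0 1]
T2·T1 = [-3 0 -4; 0 1/2 -3; 0 0 1]
T3·…·T1 = [3 0 4; 0 1/2 -3; 0 0 1]
T4·…·T1 = [-3 0 -4; 0 3/4 -9/2; 0 0 1]

T = [-3 0 -4; 0 3/4 -9/2; 0 0 1]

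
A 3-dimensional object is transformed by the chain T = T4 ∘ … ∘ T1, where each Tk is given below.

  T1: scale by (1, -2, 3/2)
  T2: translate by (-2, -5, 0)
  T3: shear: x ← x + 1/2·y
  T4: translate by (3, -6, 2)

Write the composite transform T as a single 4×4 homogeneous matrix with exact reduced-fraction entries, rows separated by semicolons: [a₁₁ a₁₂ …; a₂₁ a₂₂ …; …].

T1 = [1 0 0 0; 0 -2 0 0; 0 0 3/2 0; 0 0 0 1]
T2·T1 = [1 0 0 -2; 0 -2 0 -5; 0 0 3/2 0; 0 0 0 1]
T3·…·T1 = [1 -1 0 -9/2; 0 -2 0 -5; 0 0 3/2 0; 0 0 0 1]
T4·…·T1 = [1 -1 0 -3/2; 0 -2 0 -11; 0 0 3/2 2; 0 0 0 1]

T = [1 -1 0 -3/2; 0 -2 0 -11; 0 0 3/2 2; 0 0 0 1]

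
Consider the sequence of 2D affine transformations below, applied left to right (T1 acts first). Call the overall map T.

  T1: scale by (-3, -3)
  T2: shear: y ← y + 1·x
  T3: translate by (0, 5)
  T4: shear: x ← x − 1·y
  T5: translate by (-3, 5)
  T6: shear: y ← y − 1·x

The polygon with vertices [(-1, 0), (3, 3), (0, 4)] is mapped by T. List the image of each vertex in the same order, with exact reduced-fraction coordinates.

image vertices: (-8, 21), (1, -9), (4, -6)

T1 scale by (-3, -3): (-1, 0) → (3, 0); (3, 3) → (-9, -9); (0, 4) → (0, -12)
T2 shear: y ← y + 1·x: (3, 0) → (3, 3); (-9, -9) → (-9, -18); (0, -12) → (0, -12)
T3 translate by (0, 5): (3, 3) → (3, 8); (-9, -18) → (-9, -13); (0, -12) → (0, -7)
T4 shear: x ← x − 1·y: (3, 8) → (-5, 8); (-9, -13) → (4, -13); (0, -7) → (7, -7)
T5 translate by (-3, 5): (-5, 8) → (-8, 13); (4, -13) → (1, -8); (7, -7) → (4, -2)
T6 shear: y ← y − 1·x: (-8, 13) → (-8, 21); (1, -8) → (1, -9); (4, -2) → (4, -6)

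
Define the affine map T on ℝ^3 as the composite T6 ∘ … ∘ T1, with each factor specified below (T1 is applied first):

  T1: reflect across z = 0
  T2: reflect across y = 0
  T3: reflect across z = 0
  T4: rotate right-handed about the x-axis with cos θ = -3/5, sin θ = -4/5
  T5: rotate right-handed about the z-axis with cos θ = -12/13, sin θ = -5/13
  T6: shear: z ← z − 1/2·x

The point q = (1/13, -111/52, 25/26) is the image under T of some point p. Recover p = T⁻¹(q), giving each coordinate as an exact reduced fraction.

p = (3/4, 2, 1)

T1 = [1 0 0 0; 0 1 0 0; 0 0 -1 0; 0 0 0 1]
T2·T1 = [1 0 0 0; 0 -1 0 0; 0 0 -1 0; 0 0 0 1]
T3·…·T1 = [1 0 0 0; 0 -1 0 0; 0 0 1 0; 0 0 0 1]
T4·…·T1 = [1 0 0 0; 0 3/5 4/5 0; 0 4/5 -3/5 0; 0 0 0 1]
T5·…·T1 = [-12/13 3/13 4/13 0; -5/13 -36/65 -48/65 0; 0 4/5 -3/5 0; 0 0 0 1]
T6·…·T1 = [-12/13 3/13 4/13 0; -5/13 -36/65 -48/65 0; 6/13 89/130 -49/65 0; 0 0 0 1]
det M = -1; M⁻¹ = [-12/13 -5/13 0 0; 41/65 -36/65 4/5 0; 1/130 -48/65 -3/5 0; 0 0 0 1]
M⁻¹ · (1/13, -111/52, 25/26)ᵀ = (3/4, 2, 1)ᵀ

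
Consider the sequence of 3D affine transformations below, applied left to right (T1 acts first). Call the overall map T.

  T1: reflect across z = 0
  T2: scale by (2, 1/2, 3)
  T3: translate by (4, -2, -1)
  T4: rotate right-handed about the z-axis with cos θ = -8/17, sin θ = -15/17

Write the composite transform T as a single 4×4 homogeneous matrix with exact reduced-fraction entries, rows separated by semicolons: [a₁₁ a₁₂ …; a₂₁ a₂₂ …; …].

T = [-16/17 15/34 0 -62/17; -30/17 -4/17 0 -44/17; 0 0 -3 -1; 0 0 0 1]

T1 = [1 0 0 0; 0 1 0 0; 0 0 -1 0; 0 0 0 1]
T2·T1 = [2 0 0 0; 0 1/2 0 0; 0 0 -3 0; 0 0 0 1]
T3·…·T1 = [2 0 0 4; 0 1/2 0 -2; 0 0 -3 -1; 0 0 0 1]
T4·…·T1 = [-16/17 15/34 0 -62/17; -30/17 -4/17 0 -44/17; 0 0 -3 -1; 0 0 0 1]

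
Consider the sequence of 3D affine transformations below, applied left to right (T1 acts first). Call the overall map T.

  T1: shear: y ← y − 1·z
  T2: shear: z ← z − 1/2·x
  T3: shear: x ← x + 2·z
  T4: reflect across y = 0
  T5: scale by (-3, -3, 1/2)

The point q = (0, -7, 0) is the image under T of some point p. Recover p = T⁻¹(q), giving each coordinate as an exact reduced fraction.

p = (0, -7/3, 0)

T1 = [1 0 0 0; 0 1 -1 0; 0 0 1 0; 0 0 0 1]
T2·T1 = [1 0 0 0; 0 1 -1 0; -1/2 0 1 0; 0 0 0 1]
T3·…·T1 = [0 0 2 0; 0 1 -1 0; -1/2 0 1 0; 0 0 0 1]
T4·…·T1 = [0 0 2 0; 0 -1 1 0; -1/2 0 1 0; 0 0 0 1]
T5·…·T1 = [0 0 -6 0; 0 3 -3 0; -1/4 0 1/2 0; 0 0 0 1]
det M = -9/2; M⁻¹ = [-1/3 0 -4 0; -1/6 1/3 0 0; -1/6 0 0 0; 0 0 0 1]
M⁻¹ · (0, -7, 0)ᵀ = (0, -7/3, 0)ᵀ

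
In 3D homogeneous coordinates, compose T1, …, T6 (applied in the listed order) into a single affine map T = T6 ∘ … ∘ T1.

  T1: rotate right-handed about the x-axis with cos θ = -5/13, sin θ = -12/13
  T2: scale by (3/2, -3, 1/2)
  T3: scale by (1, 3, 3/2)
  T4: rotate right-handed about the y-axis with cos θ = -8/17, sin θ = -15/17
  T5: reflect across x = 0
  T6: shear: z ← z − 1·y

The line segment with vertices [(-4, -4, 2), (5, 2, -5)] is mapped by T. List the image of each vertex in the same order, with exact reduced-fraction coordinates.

T1 rotate right-handed about the x-axis with cos θ = -5/13, sin θ = -12/13: (-4, -4, 2) → (-4, 44/13, 38/13); (5, 2, -5) → (5, -70/13, 1/13)
T2 scale by (3/2, -3, 1/2): (-4, 44/13, 38/13) → (-6, -132/13, 19/13); (5, -70/13, 1/13) → (15/2, 210/13, 1/26)
T3 scale by (1, 3, 3/2): (-6, -132/13, 19/13) → (-6, -396/13, 57/26); (15/2, 210/13, 1/26) → (15/2, 630/13, 3/52)
T4 rotate right-handed about the y-axis with cos θ = -8/17, sin θ = -15/17: (-6, -396/13, 57/26) → (393/442, -396/13, -1398/221); (15/2, 630/13, 3/52) → (-3165/884, 630/13, 2913/442)
T5 reflect across x = 0: (393/442, -396/13, -1398/221) → (-393/442, -396/13, -1398/221); (-3165/884, 630/13, 2913/442) → (3165/884, 630/13, 2913/442)
T6 shear: z ← z − 1·y: (-393/442, -396/13, -1398/221) → (-393/442, -396/13, 5334/221); (3165/884, 630/13, 2913/442) → (3165/884, 630/13, -18507/442)

image vertices: (-393/442, -396/13, 5334/221), (3165/884, 630/13, -18507/442)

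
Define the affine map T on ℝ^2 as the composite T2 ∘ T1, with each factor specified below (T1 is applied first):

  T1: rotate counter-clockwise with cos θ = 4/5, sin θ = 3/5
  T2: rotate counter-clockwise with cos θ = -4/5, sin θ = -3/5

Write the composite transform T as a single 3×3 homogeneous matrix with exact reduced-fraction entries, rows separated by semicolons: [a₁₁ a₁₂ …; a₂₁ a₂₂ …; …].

T1 = [4/5 -3/5 0; 3/5 4/5 0; 0 0 1]
T2·T1 = [-7/25 24/25 0; -24/25 -7/25 0; 0 0 1]

T = [-7/25 24/25 0; -24/25 -7/25 0; 0 0 1]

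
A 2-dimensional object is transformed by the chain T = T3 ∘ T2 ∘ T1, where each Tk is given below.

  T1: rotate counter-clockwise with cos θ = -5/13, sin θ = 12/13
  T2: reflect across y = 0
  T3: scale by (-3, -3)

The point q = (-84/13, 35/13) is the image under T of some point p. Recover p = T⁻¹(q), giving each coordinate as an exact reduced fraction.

T1 = [-5/13 -12/13 0; 12/13 -5/13 0; 0 0 1]
T2·T1 = [-5/13 -12/13 0; -12/13 5/13 0; 0 0 1]
T3·…·T1 = [15/13 36/13 0; 36/13 -15/13 0; 0 0 1]
det M = -9; M⁻¹ = [5/39 4/13 0; 4/13 -5/39 0; 0 0 1]
M⁻¹ · (-84/13, 35/13)ᵀ = (0, -7/3)ᵀ

p = (0, -7/3)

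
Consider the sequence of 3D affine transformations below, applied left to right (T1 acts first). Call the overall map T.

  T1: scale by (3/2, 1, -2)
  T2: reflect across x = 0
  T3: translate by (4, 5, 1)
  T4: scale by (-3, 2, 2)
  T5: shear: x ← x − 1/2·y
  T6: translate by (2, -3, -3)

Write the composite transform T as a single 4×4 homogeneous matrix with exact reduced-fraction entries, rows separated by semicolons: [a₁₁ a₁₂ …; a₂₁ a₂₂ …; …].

T = [9/2 -1 0 -15; 0 2 0 7; 0 0 -4 -1; 0 0 0 1]

T1 = [3/2 0 0 0; 0 1 0 0; 0 0 -2 0; 0 0 0 1]
T2·T1 = [-3/2 0 0 0; 0 1 0 0; 0 0 -2 0; 0 0 0 1]
T3·…·T1 = [-3/2 0 0 4; 0 1 0 5; 0 0 -2 1; 0 0 0 1]
T4·…·T1 = [9/2 0 0 -12; 0 2 0 10; 0 0 -4 2; 0 0 0 1]
T5·…·T1 = [9/2 -1 0 -17; 0 2 0 10; 0 0 -4 2; 0 0 0 1]
T6·…·T1 = [9/2 -1 0 -15; 0 2 0 7; 0 0 -4 -1; 0 0 0 1]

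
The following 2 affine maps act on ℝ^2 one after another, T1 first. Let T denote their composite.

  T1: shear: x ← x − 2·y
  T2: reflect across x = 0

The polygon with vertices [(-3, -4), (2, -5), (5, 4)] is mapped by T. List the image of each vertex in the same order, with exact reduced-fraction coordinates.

T1 shear: x ← x − 2·y: (-3, -4) → (5, -4); (2, -5) → (12, -5); (5, 4) → (-3, 4)
T2 reflect across x = 0: (5, -4) → (-5, -4); (12, -5) → (-12, -5); (-3, 4) → (3, 4)

image vertices: (-5, -4), (-12, -5), (3, 4)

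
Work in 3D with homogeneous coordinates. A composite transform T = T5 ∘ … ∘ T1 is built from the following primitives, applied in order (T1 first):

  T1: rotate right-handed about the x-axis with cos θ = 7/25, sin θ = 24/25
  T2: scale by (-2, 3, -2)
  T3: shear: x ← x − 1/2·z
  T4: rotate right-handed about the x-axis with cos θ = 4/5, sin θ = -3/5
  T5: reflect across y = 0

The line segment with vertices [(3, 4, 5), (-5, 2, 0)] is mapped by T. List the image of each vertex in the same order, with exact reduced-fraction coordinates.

T1 rotate right-handed about the x-axis with cos θ = 7/25, sin θ = 24/25: (3, 4, 5) → (3, -92/25, 131/25); (-5, 2, 0) → (-5, 14/25, 48/25)
T2 scale by (-2, 3, -2): (3, -92/25, 131/25) → (-6, -276/25, -262/25); (-5, 14/25, 48/25) → (10, 42/25, -96/25)
T3 shear: x ← x − 1/2·z: (-6, -276/25, -262/25) → (-19/25, -276/25, -262/25); (10, 42/25, -96/25) → (298/25, 42/25, -96/25)
T4 rotate right-handed about the x-axis with cos θ = 4/5, sin θ = -3/5: (-19/25, -276/25, -262/25) → (-19/25, -378/25, -44/25); (298/25, 42/25, -96/25) → (298/25, -24/25, -102/25)
T5 reflect across y = 0: (-19/25, -378/25, -44/25) → (-19/25, 378/25, -44/25); (298/25, -24/25, -102/25) → (298/25, 24/25, -102/25)

image vertices: (-19/25, 378/25, -44/25), (298/25, 24/25, -102/25)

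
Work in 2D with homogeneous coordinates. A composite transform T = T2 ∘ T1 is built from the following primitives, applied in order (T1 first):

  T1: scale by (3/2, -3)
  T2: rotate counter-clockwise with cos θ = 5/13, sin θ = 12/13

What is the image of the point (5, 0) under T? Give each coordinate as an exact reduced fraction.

T1 scale by (3/2, -3): (5, 0) → (15/2, 0)
T2 rotate counter-clockwise with cos θ = 5/13, sin θ = 12/13: (15/2, 0) → (75/26, 90/13)

T(p) = (75/26, 90/13)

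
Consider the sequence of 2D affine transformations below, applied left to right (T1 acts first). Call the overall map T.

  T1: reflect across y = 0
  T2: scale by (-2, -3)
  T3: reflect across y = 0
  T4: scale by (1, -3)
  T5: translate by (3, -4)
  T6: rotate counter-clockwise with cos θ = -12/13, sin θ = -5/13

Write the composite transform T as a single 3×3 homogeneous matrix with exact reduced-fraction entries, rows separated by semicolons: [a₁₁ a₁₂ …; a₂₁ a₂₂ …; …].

T = [24/13 45/13 -56/13; 10/13 -108/13 33/13; 0 0 1]

T1 = [1 0 0; 0 -1 0; 0 0 1]
T2·T1 = [-2 0 0; 0 3 0; 0 0 1]
T3·…·T1 = [-2 0 0; 0 -3 0; 0 0 1]
T4·…·T1 = [-2 0 0; 0 9 0; 0 0 1]
T5·…·T1 = [-2 0 3; 0 9 -4; 0 0 1]
T6·…·T1 = [24/13 45/13 -56/13; 10/13 -108/13 33/13; 0 0 1]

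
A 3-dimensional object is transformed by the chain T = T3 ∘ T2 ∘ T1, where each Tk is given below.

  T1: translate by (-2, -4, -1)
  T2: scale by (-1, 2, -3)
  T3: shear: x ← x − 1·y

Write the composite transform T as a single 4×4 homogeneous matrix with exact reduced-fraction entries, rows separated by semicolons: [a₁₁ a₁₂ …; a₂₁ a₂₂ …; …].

T1 = [1 0 0 -2; 0 1 0 -4; 0 0 1 -1; 0 0 0 1]
T2·T1 = [-1 0 0 2; 0 2 0 -8; 0 0 -3 3; 0 0 0 1]
T3·…·T1 = [-1 -2 0 10; 0 2 0 -8; 0 0 -3 3; 0 0 0 1]

T = [-1 -2 0 10; 0 2 0 -8; 0 0 -3 3; 0 0 0 1]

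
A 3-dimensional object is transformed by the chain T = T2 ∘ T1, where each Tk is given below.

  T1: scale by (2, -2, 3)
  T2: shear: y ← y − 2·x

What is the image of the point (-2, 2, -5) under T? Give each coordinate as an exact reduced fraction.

T(p) = (-4, 4, -15)

T1 scale by (2, -2, 3): (-2, 2, -5) → (-4, -4, -15)
T2 shear: y ← y − 2·x: (-4, -4, -15) → (-4, 4, -15)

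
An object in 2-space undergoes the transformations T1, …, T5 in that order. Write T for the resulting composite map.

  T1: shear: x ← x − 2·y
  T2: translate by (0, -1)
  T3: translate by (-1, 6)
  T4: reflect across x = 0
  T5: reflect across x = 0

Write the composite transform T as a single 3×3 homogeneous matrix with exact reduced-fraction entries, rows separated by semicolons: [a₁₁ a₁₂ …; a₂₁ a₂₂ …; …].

T = [1 -2 -1; 0 1 5; 0 0 1]

T1 = [1 -2 0; 0 1 0; 0 0 1]
T2·T1 = [1 -2 0; 0 1 -1; 0 0 1]
T3·…·T1 = [1 -2 -1; 0 1 5; 0 0 1]
T4·…·T1 = [-1 2 1; 0 1 5; 0 0 1]
T5·…·T1 = [1 -2 -1; 0 1 5; 0 0 1]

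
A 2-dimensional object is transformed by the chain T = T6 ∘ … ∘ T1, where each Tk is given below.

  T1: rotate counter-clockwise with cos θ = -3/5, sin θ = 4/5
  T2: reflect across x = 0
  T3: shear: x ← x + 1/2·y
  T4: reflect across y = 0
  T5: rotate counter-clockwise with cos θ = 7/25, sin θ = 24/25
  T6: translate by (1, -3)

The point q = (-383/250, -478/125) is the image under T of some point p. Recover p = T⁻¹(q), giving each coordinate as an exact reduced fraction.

p = (-2, 1)

T1 = [-3/5 -4/5 0; 4/5 -3/5 0; 0 0 1]
T2·T1 = [3/5 4/5 0; 4/5 -3/5 0; 0 0 1]
T3·…·T1 = [1 1/2 0; 4/5 -3/5 0; 0 0 1]
T4·…·T1 = [1 1/2 0; -4/5 3/5 0; 0 0 1]
T5·…·T1 = [131/125 -109/250 0; 92/125 81/125 0; 0 0 1]
T6·…·T1 = [131/125 -109/250 1; 92/125 81/125 -3; 0 0 1]
det M = 1; M⁻¹ = [81/125 109/250 33/50; -92/125 131/125 97/25; 0 0 1]
M⁻¹ · (-383/250, -478/125)ᵀ = (-2, 1)ᵀ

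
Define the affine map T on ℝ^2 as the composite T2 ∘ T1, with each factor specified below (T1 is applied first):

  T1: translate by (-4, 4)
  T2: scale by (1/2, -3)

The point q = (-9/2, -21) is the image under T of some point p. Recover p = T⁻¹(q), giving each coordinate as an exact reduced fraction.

p = (-5, 3)

T1 = [1 0 -4; 0 1 4; 0 0 1]
T2·T1 = [1/2 0 -2; 0 -3 -12; 0 0 1]
det M = -3/2; M⁻¹ = [2 0 4; 0 -1/3 -4; 0 0 1]
M⁻¹ · (-9/2, -21)ᵀ = (-5, 3)ᵀ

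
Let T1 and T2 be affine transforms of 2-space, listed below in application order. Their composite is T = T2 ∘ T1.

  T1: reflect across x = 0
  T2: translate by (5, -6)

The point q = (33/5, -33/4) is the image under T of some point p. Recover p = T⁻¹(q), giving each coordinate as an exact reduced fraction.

T1 = [-1 0 0; 0 1 0; 0 0 1]
T2·T1 = [-1 0 5; 0 1 -6; 0 0 1]
det M = -1; M⁻¹ = [-1 0 5; 0 1 6; 0 0 1]
M⁻¹ · (33/5, -33/4)ᵀ = (-8/5, -9/4)ᵀ

p = (-8/5, -9/4)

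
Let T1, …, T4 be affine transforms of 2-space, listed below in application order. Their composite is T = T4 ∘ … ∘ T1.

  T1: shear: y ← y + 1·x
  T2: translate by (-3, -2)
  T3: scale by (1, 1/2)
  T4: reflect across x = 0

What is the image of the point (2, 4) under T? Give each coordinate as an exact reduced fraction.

T1 shear: y ← y + 1·x: (2, 4) → (2, 6)
T2 translate by (-3, -2): (2, 6) → (-1, 4)
T3 scale by (1, 1/2): (-1, 4) → (-1, 2)
T4 reflect across x = 0: (-1, 2) → (1, 2)

T(p) = (1, 2)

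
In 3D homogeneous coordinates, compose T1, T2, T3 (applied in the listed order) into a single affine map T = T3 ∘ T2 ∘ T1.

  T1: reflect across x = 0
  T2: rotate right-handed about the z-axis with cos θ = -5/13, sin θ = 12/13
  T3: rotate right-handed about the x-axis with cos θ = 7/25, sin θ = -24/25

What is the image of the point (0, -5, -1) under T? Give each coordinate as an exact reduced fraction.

T(p) = (60/13, -137/325, -691/325)

T1 reflect across x = 0: (0, -5, -1) → (0, -5, -1)
T2 rotate right-handed about the z-axis with cos θ = -5/13, sin θ = 12/13: (0, -5, -1) → (60/13, 25/13, -1)
T3 rotate right-handed about the x-axis with cos θ = 7/25, sin θ = -24/25: (60/13, 25/13, -1) → (60/13, -137/325, -691/325)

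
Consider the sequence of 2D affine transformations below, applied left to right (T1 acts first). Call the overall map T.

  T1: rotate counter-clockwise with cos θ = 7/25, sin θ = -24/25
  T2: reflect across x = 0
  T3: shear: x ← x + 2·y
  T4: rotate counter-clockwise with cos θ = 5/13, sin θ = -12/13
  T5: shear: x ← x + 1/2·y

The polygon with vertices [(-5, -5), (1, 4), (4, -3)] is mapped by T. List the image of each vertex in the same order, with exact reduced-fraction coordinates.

T1 rotate counter-clockwise with cos θ = 7/25, sin θ = -24/25: (-5, -5) → (-31/5, 17/5); (1, 4) → (103/25, 4/25); (4, -3) → (-44/25, -117/25)
T2 reflect across x = 0: (-31/5, 17/5) → (31/5, 17/5); (103/25, 4/25) → (-103/25, 4/25); (-44/25, -117/25) → (44/25, -117/25)
T3 shear: x ← x + 2·y: (31/5, 17/5) → (13, 17/5); (-103/25, 4/25) → (-19/5, 4/25); (44/25, -117/25) → (-38/5, -117/25)
T4 rotate counter-clockwise with cos θ = 5/13, sin θ = -12/13: (13, 17/5) → (529/65, -139/13); (-19/5, 4/25) → (-427/325, 232/65); (-38/5, -117/25) → (-2354/325, 339/65)
T5 shear: x ← x + 1/2·y: (529/65, -139/13) → (363/130, -139/13); (-427/325, 232/65) → (153/325, 232/65); (-2354/325, 339/65) → (-3013/650, 339/65)

image vertices: (363/130, -139/13), (153/325, 232/65), (-3013/650, 339/65)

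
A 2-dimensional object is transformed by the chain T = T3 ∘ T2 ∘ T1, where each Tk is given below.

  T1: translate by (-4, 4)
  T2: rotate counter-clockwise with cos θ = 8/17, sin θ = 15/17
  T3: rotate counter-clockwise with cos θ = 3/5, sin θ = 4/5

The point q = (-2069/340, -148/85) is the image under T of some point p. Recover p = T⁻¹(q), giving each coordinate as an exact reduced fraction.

T1 = [1 0 -4; 0 1 4; 0 0 1]
T2·T1 = [8/17 -15/17 -92/17; 15/17 8/17 -28/17; 0 0 1]
T3·…·T1 = [-36/85 -77/85 -164/85; 77/85 -36/85 -452/85; 0 0 1]
det M = 1; M⁻¹ = [-36/85 77/85 4; -77/85 -36/85 -4; 0 0 1]
M⁻¹ · (-2069/340, -148/85)ᵀ = (5, 9/4)ᵀ

p = (5, 9/4)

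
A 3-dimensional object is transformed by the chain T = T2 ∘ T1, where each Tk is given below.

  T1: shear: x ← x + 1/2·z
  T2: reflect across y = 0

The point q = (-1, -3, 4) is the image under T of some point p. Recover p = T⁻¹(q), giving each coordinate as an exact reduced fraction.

T1 = [1 0 1/2 0; 0 1 0 0; 0 0 1 0; 0 0 0 1]
T2·T1 = [1 0 1/2 0; 0 -1 0 0; 0 0 1 0; 0 0 0 1]
det M = -1; M⁻¹ = [1 0 -1/2 0; 0 -1 0 0; 0 0 1 0; 0 0 0 1]
M⁻¹ · (-1, -3, 4)ᵀ = (-3, 3, 4)ᵀ

p = (-3, 3, 4)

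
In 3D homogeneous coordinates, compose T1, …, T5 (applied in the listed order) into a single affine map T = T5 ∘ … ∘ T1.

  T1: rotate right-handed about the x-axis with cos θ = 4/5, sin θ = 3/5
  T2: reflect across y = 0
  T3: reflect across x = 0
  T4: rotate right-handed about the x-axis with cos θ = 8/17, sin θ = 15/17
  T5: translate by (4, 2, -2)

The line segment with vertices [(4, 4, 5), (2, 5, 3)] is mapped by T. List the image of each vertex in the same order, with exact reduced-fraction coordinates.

T1 rotate right-handed about the x-axis with cos θ = 4/5, sin θ = 3/5: (4, 4, 5) → (4, 1/5, 32/5); (2, 5, 3) → (2, 11/5, 27/5)
T2 reflect across y = 0: (4, 1/5, 32/5) → (4, -1/5, 32/5); (2, 11/5, 27/5) → (2, -11/5, 27/5)
T3 reflect across x = 0: (4, -1/5, 32/5) → (-4, -1/5, 32/5); (2, -11/5, 27/5) → (-2, -11/5, 27/5)
T4 rotate right-handed about the x-axis with cos θ = 8/17, sin θ = 15/17: (-4, -1/5, 32/5) → (-4, -488/85, 241/85); (-2, -11/5, 27/5) → (-2, -29/5, 3/5)
T5 translate by (4, 2, -2): (-4, -488/85, 241/85) → (0, -318/85, 71/85); (-2, -29/5, 3/5) → (2, -19/5, -7/5)

image vertices: (0, -318/85, 71/85), (2, -19/5, -7/5)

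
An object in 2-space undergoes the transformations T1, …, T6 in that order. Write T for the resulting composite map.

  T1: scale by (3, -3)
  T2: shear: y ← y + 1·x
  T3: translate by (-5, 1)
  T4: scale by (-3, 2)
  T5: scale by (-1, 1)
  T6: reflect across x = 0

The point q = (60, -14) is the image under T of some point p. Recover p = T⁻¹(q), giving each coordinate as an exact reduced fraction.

T1 = [3 0 0; 0 -3 0; 0 0 1]
T2·T1 = [3 0 0; 3 -3 0; 0 0 1]
T3·…·T1 = [3 0 -5; 3 -3 1; 0 0 1]
T4·…·T1 = [-9 0 15; 6 -6 2; 0 0 1]
T5·…·T1 = [9 0 -15; 6 -6 2; 0 0 1]
T6·…·T1 = [-9 0 15; 6 -6 2; 0 0 1]
det M = 54; M⁻¹ = [-1/9 0 5/3; -1/9 -1/6 2; 0 0 1]
M⁻¹ · (60, -14)ᵀ = (-5, -7/3)ᵀ

p = (-5, -7/3)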